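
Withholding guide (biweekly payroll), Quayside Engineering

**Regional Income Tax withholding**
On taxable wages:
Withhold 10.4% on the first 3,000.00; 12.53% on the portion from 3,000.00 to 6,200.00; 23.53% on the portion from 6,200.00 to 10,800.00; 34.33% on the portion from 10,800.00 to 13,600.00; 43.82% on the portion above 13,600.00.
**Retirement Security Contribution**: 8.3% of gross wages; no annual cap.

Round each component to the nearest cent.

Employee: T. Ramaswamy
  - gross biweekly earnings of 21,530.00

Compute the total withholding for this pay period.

Regional Income Tax: taxable = 21,530.00
  2,756.58 + 43.82% × (21,530.00 − 13,600.00) = 2,756.58 + 43.82% × 7,930.00 = 6,231.51
Retirement Security Contribution: 8.3% × 21,530.00 = 1,786.99
Total: 6,231.51 + 1,786.99 = 8,018.50

8,018.50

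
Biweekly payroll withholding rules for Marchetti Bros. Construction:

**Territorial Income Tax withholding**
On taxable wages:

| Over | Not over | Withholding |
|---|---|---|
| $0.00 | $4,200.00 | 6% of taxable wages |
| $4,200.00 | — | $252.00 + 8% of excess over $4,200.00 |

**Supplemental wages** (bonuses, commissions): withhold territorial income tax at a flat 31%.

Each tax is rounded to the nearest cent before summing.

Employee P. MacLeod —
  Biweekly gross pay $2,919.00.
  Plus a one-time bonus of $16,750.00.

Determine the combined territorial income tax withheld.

Territorial Income Tax: taxable = $2,919.00
  6% × $2,919.00 = $175.14
Supplemental (31% flat on bonus): 31% × $16,750.00 = $5,192.50
Total territorial income tax: $175.14 + $5,192.50 = $5,367.64

$5,367.64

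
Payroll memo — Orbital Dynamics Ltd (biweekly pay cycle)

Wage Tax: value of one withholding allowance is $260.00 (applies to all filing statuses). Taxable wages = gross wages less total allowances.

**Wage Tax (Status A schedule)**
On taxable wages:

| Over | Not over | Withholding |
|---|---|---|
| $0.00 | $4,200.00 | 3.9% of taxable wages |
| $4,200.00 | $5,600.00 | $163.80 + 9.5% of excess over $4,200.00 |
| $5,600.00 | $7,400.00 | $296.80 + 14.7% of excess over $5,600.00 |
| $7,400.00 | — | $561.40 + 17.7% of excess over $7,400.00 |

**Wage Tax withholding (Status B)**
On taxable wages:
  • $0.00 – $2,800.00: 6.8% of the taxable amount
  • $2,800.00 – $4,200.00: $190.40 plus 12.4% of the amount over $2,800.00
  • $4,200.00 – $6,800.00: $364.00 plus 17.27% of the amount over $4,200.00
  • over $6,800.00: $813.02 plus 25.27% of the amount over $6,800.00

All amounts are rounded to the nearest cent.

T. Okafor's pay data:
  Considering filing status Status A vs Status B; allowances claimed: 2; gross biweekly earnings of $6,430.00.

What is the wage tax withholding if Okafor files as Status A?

$342.37

Wage Tax (Status A): taxable = $6,430.00 − 2×$260.00 = $5,910.00
  $296.80 + 14.7% × ($5,910.00 − $5,600.00) = $296.80 + 14.7% × $310.00 = $342.37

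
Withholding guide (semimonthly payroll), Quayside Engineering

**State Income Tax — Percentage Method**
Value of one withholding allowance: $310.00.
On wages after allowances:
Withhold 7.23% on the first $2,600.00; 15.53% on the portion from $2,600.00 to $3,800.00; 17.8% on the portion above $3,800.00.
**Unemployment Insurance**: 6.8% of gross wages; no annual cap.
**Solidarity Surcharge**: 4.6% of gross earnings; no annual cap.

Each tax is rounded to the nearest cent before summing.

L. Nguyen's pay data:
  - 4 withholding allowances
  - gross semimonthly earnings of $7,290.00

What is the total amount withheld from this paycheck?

State Income Tax: taxable = $7,290.00 − 4×$310.00 = $6,050.00
  $374.34 + 17.8% × ($6,050.00 − $3,800.00) = $374.34 + 17.8% × $2,250.00 = $774.84
Unemployment Insurance: 6.8% × $7,290.00 = $495.72
Solidarity Surcharge: 4.6% × $7,290.00 = $335.34
Total: $774.84 + $495.72 + $335.34 = $1,605.90

$1,605.90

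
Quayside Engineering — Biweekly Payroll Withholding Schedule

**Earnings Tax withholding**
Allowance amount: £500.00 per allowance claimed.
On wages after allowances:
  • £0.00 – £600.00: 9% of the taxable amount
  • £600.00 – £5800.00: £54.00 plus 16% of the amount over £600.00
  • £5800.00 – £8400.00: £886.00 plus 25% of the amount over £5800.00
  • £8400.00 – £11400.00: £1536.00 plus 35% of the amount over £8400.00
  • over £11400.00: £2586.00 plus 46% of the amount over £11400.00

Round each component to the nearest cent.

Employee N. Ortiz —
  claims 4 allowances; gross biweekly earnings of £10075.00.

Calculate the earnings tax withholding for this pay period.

Earnings Tax: taxable = £10075.00 − 4×£500.00 = £8075.00
  £886.00 + 25% × (£8075.00 − £5800.00) = £886.00 + 25% × £2275.00 = £1454.75

£1454.75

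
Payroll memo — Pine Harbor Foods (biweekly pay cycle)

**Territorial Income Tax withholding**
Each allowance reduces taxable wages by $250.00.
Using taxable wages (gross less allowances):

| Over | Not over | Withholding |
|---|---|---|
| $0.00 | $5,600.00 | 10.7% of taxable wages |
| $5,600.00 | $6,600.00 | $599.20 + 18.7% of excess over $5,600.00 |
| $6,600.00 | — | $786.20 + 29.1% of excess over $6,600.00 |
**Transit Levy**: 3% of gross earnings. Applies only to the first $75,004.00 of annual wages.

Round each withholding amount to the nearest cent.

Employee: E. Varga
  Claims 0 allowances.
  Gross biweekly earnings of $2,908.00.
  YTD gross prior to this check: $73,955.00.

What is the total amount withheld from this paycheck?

Territorial Income Tax: taxable = $2,908.00
  10.7% × $2,908.00 = $311.16
Transit Levy: cap $75,004.00 − YTD $73,955.00 = $1,049.00 subject; 3% × $1,049.00 = $31.47
Total: $311.16 + $31.47 = $342.63

$342.63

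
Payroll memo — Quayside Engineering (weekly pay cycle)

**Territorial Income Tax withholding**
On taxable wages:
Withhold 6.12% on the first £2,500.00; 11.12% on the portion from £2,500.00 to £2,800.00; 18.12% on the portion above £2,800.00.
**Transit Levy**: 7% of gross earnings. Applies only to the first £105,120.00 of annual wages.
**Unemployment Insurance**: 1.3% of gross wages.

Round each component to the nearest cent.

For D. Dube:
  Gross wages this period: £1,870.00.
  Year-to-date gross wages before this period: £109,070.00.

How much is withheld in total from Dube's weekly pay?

Territorial Income Tax: taxable = £1,870.00
  6.12% × £1,870.00 = £114.44
Transit Levy: YTD £109,070.00 ≥ cap £105,120.00 → £0.00
Unemployment Insurance: 1.3% × £1,870.00 = £24.31
Total: £114.44 + £0.00 + £24.31 = £138.75

£138.75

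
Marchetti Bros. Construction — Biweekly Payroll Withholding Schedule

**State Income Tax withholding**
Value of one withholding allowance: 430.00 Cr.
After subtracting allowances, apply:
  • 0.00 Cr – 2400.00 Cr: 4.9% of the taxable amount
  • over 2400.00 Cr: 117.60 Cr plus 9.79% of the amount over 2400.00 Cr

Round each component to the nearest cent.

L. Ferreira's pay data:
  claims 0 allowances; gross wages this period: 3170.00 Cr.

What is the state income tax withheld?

192.98 Cr

State Income Tax: taxable = 3170.00 Cr
  117.60 Cr + 9.79% × (3170.00 Cr − 2400.00 Cr) = 117.60 Cr + 9.79% × 770.00 Cr = 192.98 Cr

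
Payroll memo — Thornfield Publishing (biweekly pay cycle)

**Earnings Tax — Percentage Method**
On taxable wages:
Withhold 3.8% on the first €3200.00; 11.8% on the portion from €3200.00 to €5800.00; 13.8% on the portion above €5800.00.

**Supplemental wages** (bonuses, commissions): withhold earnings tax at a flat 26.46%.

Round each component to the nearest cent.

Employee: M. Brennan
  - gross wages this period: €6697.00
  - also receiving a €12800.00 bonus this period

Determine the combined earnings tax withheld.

€3939.07

Earnings Tax: taxable = €6697.00
  €428.40 + 13.8% × (€6697.00 − €5800.00) = €428.40 + 13.8% × €897.00 = €552.19
Supplemental (26.46% flat on bonus): 26.46% × €12800.00 = €3386.88
Total earnings tax: €552.19 + €3386.88 = €3939.07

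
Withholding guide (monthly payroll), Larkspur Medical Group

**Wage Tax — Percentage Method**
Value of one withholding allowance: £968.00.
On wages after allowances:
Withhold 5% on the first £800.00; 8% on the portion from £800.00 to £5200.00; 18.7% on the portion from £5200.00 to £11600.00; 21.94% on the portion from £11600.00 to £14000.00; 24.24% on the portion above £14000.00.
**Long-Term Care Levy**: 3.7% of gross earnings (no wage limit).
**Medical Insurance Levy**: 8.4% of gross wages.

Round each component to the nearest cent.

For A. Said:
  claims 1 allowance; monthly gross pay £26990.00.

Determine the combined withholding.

£8295.28

Wage Tax: taxable = £26990.00 − 1×£968.00 = £26022.00
  £2115.36 + 24.24% × (£26022.00 − £14000.00) = £2115.36 + 24.24% × £12022.00 = £5029.49
Long-Term Care Levy: 3.7% × £26990.00 = £998.63
Medical Insurance Levy: 8.4% × £26990.00 = £2267.16
Total: £5029.49 + £998.63 + £2267.16 = £8295.28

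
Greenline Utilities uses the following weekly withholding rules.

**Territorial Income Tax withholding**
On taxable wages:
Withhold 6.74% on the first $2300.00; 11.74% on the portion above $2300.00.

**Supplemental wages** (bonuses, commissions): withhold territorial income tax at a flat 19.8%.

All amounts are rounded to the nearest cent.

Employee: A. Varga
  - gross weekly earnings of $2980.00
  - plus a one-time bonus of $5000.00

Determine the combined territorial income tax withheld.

$1224.85

Territorial Income Tax: taxable = $2980.00
  $155.02 + 11.74% × ($2980.00 − $2300.00) = $155.02 + 11.74% × $680.00 = $234.85
Supplemental (19.8% flat on bonus): 19.8% × $5000.00 = $990.00
Total territorial income tax: $234.85 + $990.00 = $1224.85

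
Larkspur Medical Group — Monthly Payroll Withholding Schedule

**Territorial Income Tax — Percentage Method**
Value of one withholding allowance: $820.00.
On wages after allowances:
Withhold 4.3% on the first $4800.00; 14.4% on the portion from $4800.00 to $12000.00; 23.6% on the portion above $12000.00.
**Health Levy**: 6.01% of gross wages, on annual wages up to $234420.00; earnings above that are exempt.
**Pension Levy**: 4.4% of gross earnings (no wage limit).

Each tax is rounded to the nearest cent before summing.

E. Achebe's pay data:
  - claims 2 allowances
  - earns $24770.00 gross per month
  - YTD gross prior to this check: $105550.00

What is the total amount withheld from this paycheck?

$6448.44

Territorial Income Tax: taxable = $24770.00 − 2×$820.00 = $23130.00
  $1243.20 + 23.6% × ($23130.00 − $12000.00) = $1243.20 + 23.6% × $11130.00 = $3869.88
Health Levy: 6.01% × $24770.00 = $1488.68
Pension Levy: 4.4% × $24770.00 = $1089.88
Total: $3869.88 + $1488.68 + $1089.88 = $6448.44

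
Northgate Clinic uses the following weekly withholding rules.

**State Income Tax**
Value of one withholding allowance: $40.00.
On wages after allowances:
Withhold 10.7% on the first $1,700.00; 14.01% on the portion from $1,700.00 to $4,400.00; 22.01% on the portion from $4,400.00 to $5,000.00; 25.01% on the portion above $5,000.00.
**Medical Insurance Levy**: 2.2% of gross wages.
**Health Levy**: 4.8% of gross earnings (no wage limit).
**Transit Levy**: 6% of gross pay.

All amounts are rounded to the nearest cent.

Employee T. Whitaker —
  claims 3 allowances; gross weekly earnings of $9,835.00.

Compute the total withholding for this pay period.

State Income Tax: taxable = $9,835.00 − 3×$40.00 = $9,715.00
  $692.23 + 25.01% × ($9,715.00 − $5,000.00) = $692.23 + 25.01% × $4,715.00 = $1,871.45
Medical Insurance Levy: 2.2% × $9,835.00 = $216.37
Health Levy: 4.8% × $9,835.00 = $472.08
Transit Levy: 6% × $9,835.00 = $590.10
Total: $1,871.45 + $216.37 + $472.08 + $590.10 = $3,150.00

$3,150.00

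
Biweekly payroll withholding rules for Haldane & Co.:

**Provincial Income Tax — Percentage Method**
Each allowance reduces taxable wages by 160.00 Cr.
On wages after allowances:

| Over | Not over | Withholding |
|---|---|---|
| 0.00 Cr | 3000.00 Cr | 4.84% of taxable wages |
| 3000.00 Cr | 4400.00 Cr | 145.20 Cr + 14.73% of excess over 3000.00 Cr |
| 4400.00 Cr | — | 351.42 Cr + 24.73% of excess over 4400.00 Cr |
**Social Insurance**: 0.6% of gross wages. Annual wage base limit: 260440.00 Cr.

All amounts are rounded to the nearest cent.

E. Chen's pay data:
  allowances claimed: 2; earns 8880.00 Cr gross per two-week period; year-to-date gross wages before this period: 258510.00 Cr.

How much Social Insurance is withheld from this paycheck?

11.58 Cr

Social Insurance: cap 260440.00 Cr − YTD 258510.00 Cr = 1930.00 Cr subject; 0.6% × 1930.00 Cr = 11.58 Cr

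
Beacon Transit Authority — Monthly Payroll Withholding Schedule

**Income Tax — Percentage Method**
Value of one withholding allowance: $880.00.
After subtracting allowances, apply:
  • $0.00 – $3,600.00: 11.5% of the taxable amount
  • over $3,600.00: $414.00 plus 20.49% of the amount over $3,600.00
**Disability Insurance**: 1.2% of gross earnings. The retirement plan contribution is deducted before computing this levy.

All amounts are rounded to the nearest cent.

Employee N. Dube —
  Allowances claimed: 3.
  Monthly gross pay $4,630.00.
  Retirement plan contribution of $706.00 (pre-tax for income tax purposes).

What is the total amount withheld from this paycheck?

Income Tax: taxable = $4,630.00 − $706.00 − 3×$880.00 = $1,284.00
  11.5% × $1,284.00 = $147.66
Disability Insurance: 1.2% × $3,924.00 = $47.09
Total: $147.66 + $47.09 = $194.75

$194.75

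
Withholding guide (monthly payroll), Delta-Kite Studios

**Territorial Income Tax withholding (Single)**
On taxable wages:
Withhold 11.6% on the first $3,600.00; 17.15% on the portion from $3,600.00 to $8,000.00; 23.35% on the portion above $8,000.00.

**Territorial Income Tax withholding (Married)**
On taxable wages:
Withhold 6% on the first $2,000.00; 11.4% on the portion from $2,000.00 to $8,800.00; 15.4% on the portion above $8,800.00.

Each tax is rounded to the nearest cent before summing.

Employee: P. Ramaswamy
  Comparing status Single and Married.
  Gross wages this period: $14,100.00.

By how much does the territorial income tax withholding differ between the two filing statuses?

Territorial Income Tax (Single): taxable = $14,100.00
  $1,172.20 + 23.35% × ($14,100.00 − $8,000.00) = $1,172.20 + 23.35% × $6,100.00 = $2,596.55
Territorial Income Tax (Married): taxable = $14,100.00
  $895.20 + 15.4% × ($14,100.00 − $8,800.00) = $895.20 + 15.4% × $5,300.00 = $1,711.40
Difference: |$2,596.55 − $1,711.40| = $885.15 (higher under Single)

$885.15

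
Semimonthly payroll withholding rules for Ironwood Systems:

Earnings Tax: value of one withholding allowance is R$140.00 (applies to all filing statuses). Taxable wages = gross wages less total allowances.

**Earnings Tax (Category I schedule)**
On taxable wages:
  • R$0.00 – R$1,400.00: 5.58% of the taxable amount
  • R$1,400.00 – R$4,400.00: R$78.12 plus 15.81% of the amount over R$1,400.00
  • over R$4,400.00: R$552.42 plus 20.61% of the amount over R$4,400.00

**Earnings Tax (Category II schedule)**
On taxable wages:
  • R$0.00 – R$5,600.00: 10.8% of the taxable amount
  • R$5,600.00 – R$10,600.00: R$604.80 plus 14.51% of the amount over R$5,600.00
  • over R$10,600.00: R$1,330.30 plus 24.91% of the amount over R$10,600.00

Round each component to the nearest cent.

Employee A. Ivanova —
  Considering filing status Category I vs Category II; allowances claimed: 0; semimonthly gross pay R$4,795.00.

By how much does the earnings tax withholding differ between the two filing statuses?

R$115.97

Earnings Tax (Category I): taxable = R$4,795.00
  R$552.42 + 20.61% × (R$4,795.00 − R$4,400.00) = R$552.42 + 20.61% × R$395.00 = R$633.83
Earnings Tax (Category II): taxable = R$4,795.00
  10.8% × R$4,795.00 = R$517.86
Difference: |R$633.83 − R$517.86| = R$115.97 (higher under Category I)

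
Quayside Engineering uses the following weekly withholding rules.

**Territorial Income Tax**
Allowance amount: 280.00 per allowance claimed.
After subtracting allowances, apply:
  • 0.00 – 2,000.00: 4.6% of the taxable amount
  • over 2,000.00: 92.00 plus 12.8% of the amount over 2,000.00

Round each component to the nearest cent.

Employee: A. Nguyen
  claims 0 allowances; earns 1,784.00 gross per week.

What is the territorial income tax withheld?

Territorial Income Tax: taxable = 1,784.00
  4.6% × 1,784.00 = 82.06

82.06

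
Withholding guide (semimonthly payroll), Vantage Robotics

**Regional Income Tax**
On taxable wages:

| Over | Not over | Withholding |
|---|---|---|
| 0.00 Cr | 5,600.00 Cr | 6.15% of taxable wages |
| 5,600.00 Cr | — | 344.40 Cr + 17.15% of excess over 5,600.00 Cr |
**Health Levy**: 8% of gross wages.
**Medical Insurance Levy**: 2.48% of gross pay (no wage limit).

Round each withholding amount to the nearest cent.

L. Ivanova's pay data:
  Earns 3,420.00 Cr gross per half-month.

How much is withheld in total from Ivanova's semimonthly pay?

Regional Income Tax: taxable = 3,420.00 Cr
  6.15% × 3,420.00 Cr = 210.33 Cr
Health Levy: 8% × 3,420.00 Cr = 273.60 Cr
Medical Insurance Levy: 2.48% × 3,420.00 Cr = 84.82 Cr
Total: 210.33 Cr + 273.60 Cr + 84.82 Cr = 568.75 Cr

568.75 Cr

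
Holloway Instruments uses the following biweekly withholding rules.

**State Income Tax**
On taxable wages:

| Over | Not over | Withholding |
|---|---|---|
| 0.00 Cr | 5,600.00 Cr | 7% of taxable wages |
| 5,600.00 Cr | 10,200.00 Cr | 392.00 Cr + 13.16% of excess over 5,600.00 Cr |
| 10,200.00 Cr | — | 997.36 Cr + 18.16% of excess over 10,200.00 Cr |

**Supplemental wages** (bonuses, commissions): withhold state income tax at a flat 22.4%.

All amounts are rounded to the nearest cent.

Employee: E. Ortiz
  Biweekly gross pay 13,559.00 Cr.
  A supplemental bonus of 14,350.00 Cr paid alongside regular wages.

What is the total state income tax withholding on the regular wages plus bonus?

4,821.75 Cr

State Income Tax: taxable = 13,559.00 Cr
  997.36 Cr + 18.16% × (13,559.00 Cr − 10,200.00 Cr) = 997.36 Cr + 18.16% × 3,359.00 Cr = 1,607.35 Cr
Supplemental (22.4% flat on bonus): 22.4% × 14,350.00 Cr = 3,214.40 Cr
Total state income tax: 1,607.35 Cr + 3,214.40 Cr = 4,821.75 Cr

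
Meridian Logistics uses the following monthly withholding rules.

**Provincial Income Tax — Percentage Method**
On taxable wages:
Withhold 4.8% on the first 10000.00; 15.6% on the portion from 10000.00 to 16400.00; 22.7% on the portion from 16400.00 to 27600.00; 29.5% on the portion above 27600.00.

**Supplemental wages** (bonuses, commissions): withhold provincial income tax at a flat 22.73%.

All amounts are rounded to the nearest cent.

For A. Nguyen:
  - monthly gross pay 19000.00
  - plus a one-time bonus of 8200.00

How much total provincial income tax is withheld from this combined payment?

Provincial Income Tax: taxable = 19000.00
  1478.40 + 22.7% × (19000.00 − 16400.00) = 1478.40 + 22.7% × 2600.00 = 2068.60
Supplemental (22.73% flat on bonus): 22.73% × 8200.00 = 1863.86
Total provincial income tax: 2068.60 + 1863.86 = 3932.46

3932.46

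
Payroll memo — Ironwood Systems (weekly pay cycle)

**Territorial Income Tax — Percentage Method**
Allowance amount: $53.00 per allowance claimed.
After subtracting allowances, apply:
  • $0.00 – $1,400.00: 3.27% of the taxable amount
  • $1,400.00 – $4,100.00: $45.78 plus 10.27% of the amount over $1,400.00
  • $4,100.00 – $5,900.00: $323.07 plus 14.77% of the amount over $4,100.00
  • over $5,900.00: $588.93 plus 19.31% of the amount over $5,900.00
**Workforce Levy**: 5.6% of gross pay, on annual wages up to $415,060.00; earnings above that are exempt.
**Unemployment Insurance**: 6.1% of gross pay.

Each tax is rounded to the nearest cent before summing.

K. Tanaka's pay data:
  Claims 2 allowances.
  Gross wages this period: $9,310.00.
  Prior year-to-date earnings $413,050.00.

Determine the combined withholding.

Territorial Income Tax: taxable = $9,310.00 − 2×$53.00 = $9,204.00
  $588.93 + 19.31% × ($9,204.00 − $5,900.00) = $588.93 + 19.31% × $3,304.00 = $1,226.93
Workforce Levy: cap $415,060.00 − YTD $413,050.00 = $2,010.00 subject; 5.6% × $2,010.00 = $112.56
Unemployment Insurance: 6.1% × $9,310.00 = $567.91
Total: $1,226.93 + $112.56 + $567.91 = $1,907.40

$1,907.40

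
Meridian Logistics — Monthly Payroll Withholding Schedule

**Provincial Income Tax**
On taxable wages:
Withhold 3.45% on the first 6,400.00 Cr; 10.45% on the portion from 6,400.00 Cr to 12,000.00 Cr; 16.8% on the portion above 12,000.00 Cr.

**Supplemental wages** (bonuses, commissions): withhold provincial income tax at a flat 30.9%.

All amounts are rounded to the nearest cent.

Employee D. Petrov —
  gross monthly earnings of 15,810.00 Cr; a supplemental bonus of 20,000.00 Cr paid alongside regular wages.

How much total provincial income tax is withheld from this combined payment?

Provincial Income Tax: taxable = 15,810.00 Cr
  806.00 Cr + 16.8% × (15,810.00 Cr − 12,000.00 Cr) = 806.00 Cr + 16.8% × 3,810.00 Cr = 1,446.08 Cr
Supplemental (30.9% flat on bonus): 30.9% × 20,000.00 Cr = 6,180.00 Cr
Total provincial income tax: 1,446.08 Cr + 6,180.00 Cr = 7,626.08 Cr

7,626.08 Cr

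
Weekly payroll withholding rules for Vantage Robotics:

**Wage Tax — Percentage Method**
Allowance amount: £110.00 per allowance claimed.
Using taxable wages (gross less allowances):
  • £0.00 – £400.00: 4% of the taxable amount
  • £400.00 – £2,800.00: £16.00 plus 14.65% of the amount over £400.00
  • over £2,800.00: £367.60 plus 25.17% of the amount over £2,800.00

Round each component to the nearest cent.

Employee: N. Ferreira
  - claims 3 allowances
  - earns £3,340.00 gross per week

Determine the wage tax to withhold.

Wage Tax: taxable = £3,340.00 − 3×£110.00 = £3,010.00
  £367.60 + 25.17% × (£3,010.00 − £2,800.00) = £367.60 + 25.17% × £210.00 = £420.46

£420.46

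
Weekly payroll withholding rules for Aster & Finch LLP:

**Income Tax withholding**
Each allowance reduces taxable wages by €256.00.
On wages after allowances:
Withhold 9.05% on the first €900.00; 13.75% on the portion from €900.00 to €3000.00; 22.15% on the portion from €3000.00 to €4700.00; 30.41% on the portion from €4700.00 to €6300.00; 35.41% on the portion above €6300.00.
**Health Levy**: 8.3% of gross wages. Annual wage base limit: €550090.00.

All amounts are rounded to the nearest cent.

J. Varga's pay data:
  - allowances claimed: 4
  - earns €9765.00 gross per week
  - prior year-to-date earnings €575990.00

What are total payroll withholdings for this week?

€2097.67

Income Tax: taxable = €9765.00 − 4×€256.00 = €8741.00
  €1233.31 + 35.41% × (€8741.00 − €6300.00) = €1233.31 + 35.41% × €2441.00 = €2097.67
Health Levy: YTD €575990.00 ≥ cap €550090.00 → €0.00
Total: €2097.67 + €0.00 = €2097.67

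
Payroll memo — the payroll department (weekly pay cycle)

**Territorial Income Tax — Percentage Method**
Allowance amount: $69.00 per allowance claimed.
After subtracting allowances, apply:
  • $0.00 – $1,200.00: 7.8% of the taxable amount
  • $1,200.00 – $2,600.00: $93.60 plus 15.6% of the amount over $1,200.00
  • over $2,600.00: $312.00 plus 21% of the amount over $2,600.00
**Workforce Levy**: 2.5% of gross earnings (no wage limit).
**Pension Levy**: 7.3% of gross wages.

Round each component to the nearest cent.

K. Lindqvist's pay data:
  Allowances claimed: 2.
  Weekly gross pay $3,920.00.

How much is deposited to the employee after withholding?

$2,975.62

Territorial Income Tax: taxable = $3,920.00 − 2×$69.00 = $3,782.00
  $312.00 + 21% × ($3,782.00 − $2,600.00) = $312.00 + 21% × $1,182.00 = $560.22
Workforce Levy: 2.5% × $3,920.00 = $98.00
Pension Levy: 7.3% × $3,920.00 = $286.16
Total withheld: $560.22 + $98.00 + $286.16 = $944.38
Net pay: $3,920.00 − $944.38 = $2,975.62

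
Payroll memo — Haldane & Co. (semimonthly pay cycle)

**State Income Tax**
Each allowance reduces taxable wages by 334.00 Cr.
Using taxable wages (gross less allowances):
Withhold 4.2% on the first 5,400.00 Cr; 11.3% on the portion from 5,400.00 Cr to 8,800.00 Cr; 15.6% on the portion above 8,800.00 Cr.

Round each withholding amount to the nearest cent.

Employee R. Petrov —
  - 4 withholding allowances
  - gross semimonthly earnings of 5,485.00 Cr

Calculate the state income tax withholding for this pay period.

State Income Tax: taxable = 5,485.00 Cr − 4×334.00 Cr = 4,149.00 Cr
  4.2% × 4,149.00 Cr = 174.26 Cr

174.26 Cr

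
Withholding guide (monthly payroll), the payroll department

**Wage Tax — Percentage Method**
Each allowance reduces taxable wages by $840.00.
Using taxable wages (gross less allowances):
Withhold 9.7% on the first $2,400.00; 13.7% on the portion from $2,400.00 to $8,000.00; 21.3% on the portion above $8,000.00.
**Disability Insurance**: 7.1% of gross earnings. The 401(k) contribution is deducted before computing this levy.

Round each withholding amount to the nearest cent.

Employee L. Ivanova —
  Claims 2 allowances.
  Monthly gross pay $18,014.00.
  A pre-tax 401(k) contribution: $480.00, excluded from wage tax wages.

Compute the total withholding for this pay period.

$3,917.81

Wage Tax: taxable = $18,014.00 − $480.00 − 2×$840.00 = $15,854.00
  $1,000.00 + 21.3% × ($15,854.00 − $8,000.00) = $1,000.00 + 21.3% × $7,854.00 = $2,672.90
Disability Insurance: 7.1% × $17,534.00 = $1,244.91
Total: $2,672.90 + $1,244.91 = $3,917.81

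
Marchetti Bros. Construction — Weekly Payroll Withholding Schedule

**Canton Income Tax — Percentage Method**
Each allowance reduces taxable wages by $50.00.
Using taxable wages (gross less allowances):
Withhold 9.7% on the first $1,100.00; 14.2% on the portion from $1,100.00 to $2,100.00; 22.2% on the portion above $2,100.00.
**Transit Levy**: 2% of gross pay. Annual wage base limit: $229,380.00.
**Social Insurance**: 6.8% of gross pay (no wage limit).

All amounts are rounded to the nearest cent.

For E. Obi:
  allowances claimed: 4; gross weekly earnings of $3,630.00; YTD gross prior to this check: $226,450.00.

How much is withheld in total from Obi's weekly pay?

$849.40

Canton Income Tax: taxable = $3,630.00 − 4×$50.00 = $3,430.00
  $248.70 + 22.2% × ($3,430.00 − $2,100.00) = $248.70 + 22.2% × $1,330.00 = $543.96
Transit Levy: cap $229,380.00 − YTD $226,450.00 = $2,930.00 subject; 2% × $2,930.00 = $58.60
Social Insurance: 6.8% × $3,630.00 = $246.84
Total: $543.96 + $58.60 + $246.84 = $849.40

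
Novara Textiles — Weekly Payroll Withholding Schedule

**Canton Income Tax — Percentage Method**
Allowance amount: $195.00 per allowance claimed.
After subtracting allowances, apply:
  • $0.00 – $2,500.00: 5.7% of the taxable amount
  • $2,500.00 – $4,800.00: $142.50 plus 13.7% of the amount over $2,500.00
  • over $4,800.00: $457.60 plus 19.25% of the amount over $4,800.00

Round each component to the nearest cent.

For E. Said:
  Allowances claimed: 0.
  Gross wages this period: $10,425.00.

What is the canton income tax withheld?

$1,540.41

Canton Income Tax: taxable = $10,425.00
  $457.60 + 19.25% × ($10,425.00 − $4,800.00) = $457.60 + 19.25% × $5,625.00 = $1,540.41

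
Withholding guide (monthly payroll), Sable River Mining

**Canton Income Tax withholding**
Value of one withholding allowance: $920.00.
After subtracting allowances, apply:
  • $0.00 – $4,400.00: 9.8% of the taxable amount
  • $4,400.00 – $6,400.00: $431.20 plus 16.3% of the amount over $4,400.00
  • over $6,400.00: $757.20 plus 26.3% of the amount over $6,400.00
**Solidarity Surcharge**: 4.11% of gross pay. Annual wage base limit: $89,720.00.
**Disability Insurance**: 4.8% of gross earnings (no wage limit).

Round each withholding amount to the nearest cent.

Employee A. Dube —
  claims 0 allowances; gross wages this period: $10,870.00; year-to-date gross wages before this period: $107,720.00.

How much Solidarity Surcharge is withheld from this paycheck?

Solidarity Surcharge: YTD $107,720.00 ≥ cap $89,720.00 → $0.00

$0.00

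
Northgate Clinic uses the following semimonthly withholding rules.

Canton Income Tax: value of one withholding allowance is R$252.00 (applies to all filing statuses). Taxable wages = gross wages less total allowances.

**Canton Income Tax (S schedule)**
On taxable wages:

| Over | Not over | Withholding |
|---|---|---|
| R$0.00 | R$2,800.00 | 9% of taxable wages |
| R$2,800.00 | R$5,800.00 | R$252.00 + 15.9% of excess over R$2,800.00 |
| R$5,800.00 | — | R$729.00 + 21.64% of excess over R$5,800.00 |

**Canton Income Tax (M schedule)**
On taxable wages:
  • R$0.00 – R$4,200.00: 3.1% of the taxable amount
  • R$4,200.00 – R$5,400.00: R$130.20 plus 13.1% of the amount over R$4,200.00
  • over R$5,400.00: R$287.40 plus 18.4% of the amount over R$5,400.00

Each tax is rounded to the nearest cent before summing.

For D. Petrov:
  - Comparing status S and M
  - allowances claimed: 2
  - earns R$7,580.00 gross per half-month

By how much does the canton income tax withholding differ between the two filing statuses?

R$409.35

Canton Income Tax (S): taxable = R$7,580.00 − 2×R$252.00 = R$7,076.00
  R$729.00 + 21.64% × (R$7,076.00 − R$5,800.00) = R$729.00 + 21.64% × R$1,276.00 = R$1,005.13
Canton Income Tax (M): taxable = R$7,580.00 − 2×R$252.00 = R$7,076.00
  R$287.40 + 18.4% × (R$7,076.00 − R$5,400.00) = R$287.40 + 18.4% × R$1,676.00 = R$595.78
Difference: |R$1,005.13 − R$595.78| = R$409.35 (higher under S)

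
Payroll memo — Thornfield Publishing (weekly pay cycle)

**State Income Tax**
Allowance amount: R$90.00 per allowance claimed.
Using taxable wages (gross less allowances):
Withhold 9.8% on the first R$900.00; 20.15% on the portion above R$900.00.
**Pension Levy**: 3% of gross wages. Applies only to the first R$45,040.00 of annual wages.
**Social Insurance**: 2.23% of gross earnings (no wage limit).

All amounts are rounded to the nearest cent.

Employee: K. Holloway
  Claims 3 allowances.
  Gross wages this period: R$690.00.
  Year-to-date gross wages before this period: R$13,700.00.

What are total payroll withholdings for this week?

State Income Tax: taxable = R$690.00 − 3×R$90.00 = R$420.00
  9.8% × R$420.00 = R$41.16
Pension Levy: 3% × R$690.00 = R$20.70
Social Insurance: 2.23% × R$690.00 = R$15.39
Total: R$41.16 + R$20.70 + R$15.39 = R$77.25

R$77.25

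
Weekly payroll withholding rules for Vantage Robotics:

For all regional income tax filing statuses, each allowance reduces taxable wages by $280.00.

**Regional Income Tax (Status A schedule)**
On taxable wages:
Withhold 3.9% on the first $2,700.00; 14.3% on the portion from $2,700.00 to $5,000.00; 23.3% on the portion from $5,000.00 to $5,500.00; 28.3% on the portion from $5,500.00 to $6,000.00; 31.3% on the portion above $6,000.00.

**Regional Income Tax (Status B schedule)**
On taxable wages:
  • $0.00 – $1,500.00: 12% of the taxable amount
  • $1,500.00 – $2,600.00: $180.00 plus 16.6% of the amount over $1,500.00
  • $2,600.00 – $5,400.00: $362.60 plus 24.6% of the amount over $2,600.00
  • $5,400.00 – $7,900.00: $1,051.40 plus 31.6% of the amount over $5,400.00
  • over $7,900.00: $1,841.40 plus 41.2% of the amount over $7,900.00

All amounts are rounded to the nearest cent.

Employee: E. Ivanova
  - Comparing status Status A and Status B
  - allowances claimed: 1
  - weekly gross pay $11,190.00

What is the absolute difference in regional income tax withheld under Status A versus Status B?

Regional Income Tax (Status A): taxable = $11,190.00 − 1×$280.00 = $10,910.00
  $692.20 + 31.3% × ($10,910.00 − $6,000.00) = $692.20 + 31.3% × $4,910.00 = $2,229.03
Regional Income Tax (Status B): taxable = $11,190.00 − 1×$280.00 = $10,910.00
  $1,841.40 + 41.2% × ($10,910.00 − $7,900.00) = $1,841.40 + 41.2% × $3,010.00 = $3,081.52
Difference: |$2,229.03 − $3,081.52| = $852.49 (higher under Status B)

$852.49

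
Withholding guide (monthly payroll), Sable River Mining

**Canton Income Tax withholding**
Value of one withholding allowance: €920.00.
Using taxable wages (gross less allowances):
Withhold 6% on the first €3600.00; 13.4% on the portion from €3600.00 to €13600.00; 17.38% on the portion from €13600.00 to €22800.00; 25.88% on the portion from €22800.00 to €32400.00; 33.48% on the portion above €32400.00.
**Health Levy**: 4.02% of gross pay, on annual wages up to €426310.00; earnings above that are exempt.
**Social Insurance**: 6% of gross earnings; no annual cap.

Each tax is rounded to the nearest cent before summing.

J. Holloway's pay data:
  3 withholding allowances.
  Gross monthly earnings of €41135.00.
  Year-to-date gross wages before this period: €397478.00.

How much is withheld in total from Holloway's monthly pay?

Canton Income Tax: taxable = €41135.00 − 3×€920.00 = €38375.00
  €5639.44 + 33.48% × (€38375.00 − €32400.00) = €5639.44 + 33.48% × €5975.00 = €7639.87
Health Levy: cap €426310.00 − YTD €397478.00 = €28832.00 subject; 4.02% × €28832.00 = €1159.05
Social Insurance: 6% × €41135.00 = €2468.10
Total: €7639.87 + €1159.05 + €2468.10 = €11267.02

€11267.02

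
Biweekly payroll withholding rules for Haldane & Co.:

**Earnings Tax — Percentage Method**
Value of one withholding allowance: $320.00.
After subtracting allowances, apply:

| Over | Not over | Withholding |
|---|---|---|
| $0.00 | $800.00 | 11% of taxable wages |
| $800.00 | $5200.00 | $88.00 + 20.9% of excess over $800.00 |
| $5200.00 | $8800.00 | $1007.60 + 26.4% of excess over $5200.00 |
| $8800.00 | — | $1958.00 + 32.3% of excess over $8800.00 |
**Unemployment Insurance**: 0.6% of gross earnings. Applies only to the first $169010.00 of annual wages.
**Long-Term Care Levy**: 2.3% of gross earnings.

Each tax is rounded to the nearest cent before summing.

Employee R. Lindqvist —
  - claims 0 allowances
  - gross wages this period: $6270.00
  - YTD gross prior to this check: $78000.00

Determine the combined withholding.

Earnings Tax: taxable = $6270.00
  $1007.60 + 26.4% × ($6270.00 − $5200.00) = $1007.60 + 26.4% × $1070.00 = $1290.08
Unemployment Insurance: 0.6% × $6270.00 = $37.62
Long-Term Care Levy: 2.3% × $6270.00 = $144.21
Total: $1290.08 + $37.62 + $144.21 = $1471.91

$1471.91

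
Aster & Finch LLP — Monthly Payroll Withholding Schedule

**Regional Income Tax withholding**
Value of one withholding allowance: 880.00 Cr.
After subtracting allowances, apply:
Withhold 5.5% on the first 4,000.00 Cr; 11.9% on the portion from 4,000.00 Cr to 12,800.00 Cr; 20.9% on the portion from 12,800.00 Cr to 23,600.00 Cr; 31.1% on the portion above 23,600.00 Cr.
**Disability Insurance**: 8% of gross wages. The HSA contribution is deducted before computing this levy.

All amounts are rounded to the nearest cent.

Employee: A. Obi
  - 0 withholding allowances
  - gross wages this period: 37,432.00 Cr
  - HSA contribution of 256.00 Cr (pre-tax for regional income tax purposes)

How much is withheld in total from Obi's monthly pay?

Regional Income Tax: taxable = 37,432.00 Cr − 256.00 Cr = 37,176.00 Cr
  3,524.40 Cr + 31.1% × (37,176.00 Cr − 23,600.00 Cr) = 3,524.40 Cr + 31.1% × 13,576.00 Cr = 7,746.54 Cr
Disability Insurance: 8% × 37,176.00 Cr = 2,974.08 Cr
Total: 7,746.54 Cr + 2,974.08 Cr = 10,720.62 Cr

10,720.62 Cr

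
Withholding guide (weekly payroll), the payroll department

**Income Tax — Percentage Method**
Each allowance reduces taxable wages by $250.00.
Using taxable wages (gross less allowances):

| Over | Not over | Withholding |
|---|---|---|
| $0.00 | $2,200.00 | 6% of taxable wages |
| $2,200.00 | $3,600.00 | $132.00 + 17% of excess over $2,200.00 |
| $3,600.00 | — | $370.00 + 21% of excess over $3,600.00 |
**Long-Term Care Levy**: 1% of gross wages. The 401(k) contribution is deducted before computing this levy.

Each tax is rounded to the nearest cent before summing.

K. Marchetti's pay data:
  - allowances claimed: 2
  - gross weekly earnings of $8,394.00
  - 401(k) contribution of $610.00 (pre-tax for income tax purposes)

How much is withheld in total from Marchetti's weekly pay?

Income Tax: taxable = $8,394.00 − $610.00 − 2×$250.00 = $7,284.00
  $370.00 + 21% × ($7,284.00 − $3,600.00) = $370.00 + 21% × $3,684.00 = $1,143.64
Long-Term Care Levy: 1% × $7,784.00 = $77.84
Total: $1,143.64 + $77.84 = $1,221.48

$1,221.48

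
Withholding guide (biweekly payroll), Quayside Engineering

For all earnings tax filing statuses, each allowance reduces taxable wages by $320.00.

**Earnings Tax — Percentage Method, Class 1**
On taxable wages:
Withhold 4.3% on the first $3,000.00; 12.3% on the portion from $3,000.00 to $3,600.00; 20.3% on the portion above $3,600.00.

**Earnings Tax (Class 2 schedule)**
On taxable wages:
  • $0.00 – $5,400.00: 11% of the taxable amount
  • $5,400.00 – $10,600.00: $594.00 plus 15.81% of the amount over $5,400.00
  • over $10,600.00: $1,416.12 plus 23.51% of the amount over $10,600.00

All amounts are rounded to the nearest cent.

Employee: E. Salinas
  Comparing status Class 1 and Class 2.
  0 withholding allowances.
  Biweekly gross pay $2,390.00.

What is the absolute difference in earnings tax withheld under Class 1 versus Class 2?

$160.13

Earnings Tax (Class 1): taxable = $2,390.00
  4.3% × $2,390.00 = $102.77
Earnings Tax (Class 2): taxable = $2,390.00
  11% × $2,390.00 = $262.90
Difference: |$102.77 − $262.90| = $160.13 (higher under Class 2)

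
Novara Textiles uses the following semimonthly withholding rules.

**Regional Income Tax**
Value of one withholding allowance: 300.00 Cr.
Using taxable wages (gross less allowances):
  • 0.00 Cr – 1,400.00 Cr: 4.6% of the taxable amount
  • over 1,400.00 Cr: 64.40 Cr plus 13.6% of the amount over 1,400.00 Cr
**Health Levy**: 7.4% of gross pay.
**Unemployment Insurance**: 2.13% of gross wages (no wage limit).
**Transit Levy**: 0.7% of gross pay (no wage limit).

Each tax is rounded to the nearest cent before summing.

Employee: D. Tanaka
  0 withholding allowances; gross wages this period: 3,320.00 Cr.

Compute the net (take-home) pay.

2,654.84 Cr

Regional Income Tax: taxable = 3,320.00 Cr
  64.40 Cr + 13.6% × (3,320.00 Cr − 1,400.00 Cr) = 64.40 Cr + 13.6% × 1,920.00 Cr = 325.52 Cr
Health Levy: 7.4% × 3,320.00 Cr = 245.68 Cr
Unemployment Insurance: 2.13% × 3,320.00 Cr = 70.72 Cr
Transit Levy: 0.7% × 3,320.00 Cr = 23.24 Cr
Total withheld: 325.52 Cr + 245.68 Cr + 70.72 Cr + 23.24 Cr = 665.16 Cr
Net pay: 3,320.00 Cr − 665.16 Cr = 2,654.84 Cr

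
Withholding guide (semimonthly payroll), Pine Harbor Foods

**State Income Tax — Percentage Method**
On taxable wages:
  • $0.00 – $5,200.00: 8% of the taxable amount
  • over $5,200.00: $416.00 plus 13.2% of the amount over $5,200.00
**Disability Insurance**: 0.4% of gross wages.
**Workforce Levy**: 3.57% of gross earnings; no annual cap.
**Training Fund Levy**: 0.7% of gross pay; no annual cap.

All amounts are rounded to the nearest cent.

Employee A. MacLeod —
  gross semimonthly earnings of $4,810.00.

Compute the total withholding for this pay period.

State Income Tax: taxable = $4,810.00
  8% × $4,810.00 = $384.80
Disability Insurance: 0.4% × $4,810.00 = $19.24
Workforce Levy: 3.57% × $4,810.00 = $171.72
Training Fund Levy: 0.7% × $4,810.00 = $33.67
Total: $384.80 + $19.24 + $171.72 + $33.67 = $609.43

$609.43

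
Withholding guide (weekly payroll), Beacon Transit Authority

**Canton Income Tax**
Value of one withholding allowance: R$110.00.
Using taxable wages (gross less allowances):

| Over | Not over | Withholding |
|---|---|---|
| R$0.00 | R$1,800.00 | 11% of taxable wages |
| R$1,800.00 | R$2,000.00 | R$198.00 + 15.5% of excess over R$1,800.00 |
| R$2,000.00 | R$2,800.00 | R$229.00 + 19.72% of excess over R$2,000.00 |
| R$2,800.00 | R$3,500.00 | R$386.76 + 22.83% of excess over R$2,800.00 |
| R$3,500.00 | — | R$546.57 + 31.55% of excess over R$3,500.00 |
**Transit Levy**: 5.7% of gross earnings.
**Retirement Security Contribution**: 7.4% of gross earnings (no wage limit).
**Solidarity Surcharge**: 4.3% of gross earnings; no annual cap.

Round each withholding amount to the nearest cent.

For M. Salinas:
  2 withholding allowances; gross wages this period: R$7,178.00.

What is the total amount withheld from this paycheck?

Canton Income Tax: taxable = R$7,178.00 − 2×R$110.00 = R$6,958.00
  R$546.57 + 31.55% × (R$6,958.00 − R$3,500.00) = R$546.57 + 31.55% × R$3,458.00 = R$1,637.57
Transit Levy: 5.7% × R$7,178.00 = R$409.15
Retirement Security Contribution: 7.4% × R$7,178.00 = R$531.17
Solidarity Surcharge: 4.3% × R$7,178.00 = R$308.65
Total: R$1,637.57 + R$409.15 + R$531.17 + R$308.65 = R$2,886.54

R$2,886.54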